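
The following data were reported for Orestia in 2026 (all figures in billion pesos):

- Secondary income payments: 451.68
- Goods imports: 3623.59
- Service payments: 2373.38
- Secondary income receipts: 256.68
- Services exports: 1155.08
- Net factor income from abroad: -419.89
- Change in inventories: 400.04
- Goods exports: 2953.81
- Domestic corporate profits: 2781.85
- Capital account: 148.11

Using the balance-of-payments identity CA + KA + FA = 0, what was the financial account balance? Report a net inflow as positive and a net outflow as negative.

Goods balance = 2953.81 - 3623.59 = -669.78
Services balance = 1155.08 - 2373.38 = -1218.30
Trade balance (goods + services) = -669.78 + (-1218.30) = -1888.08
Net primary income = -419.89
Net secondary income = 256.68 - 451.68 = -195.00
Current account = -1888.08 + (-419.89) + (-195.00) = -2502.97
Financial account = -(-2502.97 + 148.11) = 2354.86

2354.86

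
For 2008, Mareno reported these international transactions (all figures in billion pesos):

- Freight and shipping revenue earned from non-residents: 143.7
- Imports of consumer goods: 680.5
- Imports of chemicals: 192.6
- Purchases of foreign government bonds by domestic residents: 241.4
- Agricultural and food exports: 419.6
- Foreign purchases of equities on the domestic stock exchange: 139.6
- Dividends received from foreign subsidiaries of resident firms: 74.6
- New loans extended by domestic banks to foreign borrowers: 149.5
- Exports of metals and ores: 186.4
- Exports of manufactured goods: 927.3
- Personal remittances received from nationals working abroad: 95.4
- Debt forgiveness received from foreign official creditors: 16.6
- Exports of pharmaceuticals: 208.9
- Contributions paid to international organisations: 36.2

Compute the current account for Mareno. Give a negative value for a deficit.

1146.6

Goods: 927.3 - 192.6 + 208.9 + 419.6 - 680.5 + 186.4 = 869.1
Services: 143.7
Primary income: 74.6
Secondary income: -36.2 + 95.4 = 59.2
Current account = 869.1 + 143.7 + 74.6 + 59.2 = 1146.6
(Excluded from the current account — financial account: purchases of foreign government bonds by domestic residents 241.4, foreign purchases of equities on the domestic stock exchange 139.6, new loans extended by domestic banks to foreign borrowers 149.5; capital account: debt forgiveness received from foreign official creditors 16.6.)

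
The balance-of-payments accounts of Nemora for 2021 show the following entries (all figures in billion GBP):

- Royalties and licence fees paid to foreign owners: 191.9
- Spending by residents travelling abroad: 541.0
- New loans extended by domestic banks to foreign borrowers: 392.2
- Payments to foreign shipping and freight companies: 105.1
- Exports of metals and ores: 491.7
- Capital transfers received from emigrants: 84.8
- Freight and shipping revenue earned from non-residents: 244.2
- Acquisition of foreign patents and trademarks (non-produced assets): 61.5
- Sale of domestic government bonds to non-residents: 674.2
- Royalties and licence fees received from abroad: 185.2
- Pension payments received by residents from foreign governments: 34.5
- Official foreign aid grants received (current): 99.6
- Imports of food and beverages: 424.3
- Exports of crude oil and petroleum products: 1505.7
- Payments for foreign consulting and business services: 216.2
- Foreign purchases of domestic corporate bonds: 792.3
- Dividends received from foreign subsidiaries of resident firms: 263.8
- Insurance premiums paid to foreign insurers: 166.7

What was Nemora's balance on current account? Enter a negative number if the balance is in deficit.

1179.5

Goods: 1505.7 - 424.3 + 491.7 = 1573.1
Services: -105.1 + 244.2 - 166.7 + 185.2 - 216.2 - 541.0 - 191.9 = -791.5
Primary income: 263.8
Secondary income: 34.5 + 99.6 = 134.1
Current account = 1573.1 + (-791.5) + 263.8 + 134.1 = 1179.5
(Excluded from the current account — financial account: new loans extended by domestic banks to foreign borrowers 392.2, sale of domestic government bonds to non-residents 674.2, foreign purchases of domestic corporate bonds 792.3; capital account: capital transfers received from emigrants 84.8, acquisition of foreign patents and trademarks (non-produced assets) 61.5.)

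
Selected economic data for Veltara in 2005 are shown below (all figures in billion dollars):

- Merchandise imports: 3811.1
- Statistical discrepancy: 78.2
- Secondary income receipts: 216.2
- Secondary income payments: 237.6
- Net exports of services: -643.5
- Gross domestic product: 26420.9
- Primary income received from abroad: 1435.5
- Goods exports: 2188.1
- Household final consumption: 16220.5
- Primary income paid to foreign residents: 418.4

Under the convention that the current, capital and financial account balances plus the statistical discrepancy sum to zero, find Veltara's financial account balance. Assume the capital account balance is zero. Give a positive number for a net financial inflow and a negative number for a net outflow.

Goods balance = 2188.1 - 3811.1 = -1623.0
Services balance = -643.5
Trade balance (goods + services) = -1623.0 + (-643.5) = -2266.5
Net primary income = 1435.5 - 418.4 = 1017.1
Net secondary income = 216.2 - 237.6 = -21.4
Current account = -2266.5 + 1017.1 + (-21.4) = -1270.8
Financial account = -(-1270.8 + 78.2) = 1192.6

1192.6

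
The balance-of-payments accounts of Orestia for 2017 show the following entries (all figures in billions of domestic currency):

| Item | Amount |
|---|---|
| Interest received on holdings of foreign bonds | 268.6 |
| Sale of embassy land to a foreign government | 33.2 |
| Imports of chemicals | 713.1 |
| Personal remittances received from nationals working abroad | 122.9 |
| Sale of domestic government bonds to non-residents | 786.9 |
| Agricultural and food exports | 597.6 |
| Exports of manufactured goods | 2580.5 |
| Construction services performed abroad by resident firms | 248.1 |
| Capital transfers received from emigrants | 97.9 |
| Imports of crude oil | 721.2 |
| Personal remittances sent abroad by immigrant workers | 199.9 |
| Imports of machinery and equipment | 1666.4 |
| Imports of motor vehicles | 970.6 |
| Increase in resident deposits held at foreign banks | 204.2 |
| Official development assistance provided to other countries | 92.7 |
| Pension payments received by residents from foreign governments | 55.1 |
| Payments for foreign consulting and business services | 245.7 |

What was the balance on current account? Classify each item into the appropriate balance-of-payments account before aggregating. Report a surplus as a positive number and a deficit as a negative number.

Goods: 2580.5 + 597.6 - 970.6 - 1666.4 - 721.2 - 713.1 = -893.2
Services: 248.1 - 245.7 = 2.4
Primary income: 268.6
Secondary income: 55.1 - 199.9 + 122.9 - 92.7 = -114.6
Current account = (-893.2) + 2.4 + 268.6 + (-114.6) = -736.8
(Excluded from the current account — capital account: sale of embassy land to a foreign government 33.2, capital transfers received from emigrants 97.9; financial account: sale of domestic government bonds to non-residents 786.9, increase in resident deposits held at foreign banks 204.2.)

-736.8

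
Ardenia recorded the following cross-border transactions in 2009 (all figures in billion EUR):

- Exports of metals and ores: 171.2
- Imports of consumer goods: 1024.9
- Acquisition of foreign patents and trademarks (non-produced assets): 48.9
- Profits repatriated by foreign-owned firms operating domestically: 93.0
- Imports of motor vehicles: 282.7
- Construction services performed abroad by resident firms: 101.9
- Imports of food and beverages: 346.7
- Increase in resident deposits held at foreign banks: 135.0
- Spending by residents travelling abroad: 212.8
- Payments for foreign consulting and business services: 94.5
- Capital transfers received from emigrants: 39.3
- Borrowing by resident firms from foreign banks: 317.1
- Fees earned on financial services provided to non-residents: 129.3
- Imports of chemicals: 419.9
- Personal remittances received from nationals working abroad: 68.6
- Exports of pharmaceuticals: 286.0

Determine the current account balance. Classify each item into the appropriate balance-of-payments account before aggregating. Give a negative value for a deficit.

-1717.5

Goods: -1024.9 + 171.2 - 346.7 - 419.9 - 282.7 + 286.0 = -1617.0
Services: -94.5 + 129.3 - 212.8 + 101.9 = -76.1
Primary income: -93.0
Secondary income: 68.6
Current account = (-1617.0) + (-76.1) + (-93.0) + 68.6 = -1717.5
(Excluded from the current account — capital account: acquisition of foreign patents and trademarks (non-produced assets) 48.9, capital transfers received from emigrants 39.3; financial account: increase in resident deposits held at foreign banks 135.0, borrowing by resident firms from foreign banks 317.1.)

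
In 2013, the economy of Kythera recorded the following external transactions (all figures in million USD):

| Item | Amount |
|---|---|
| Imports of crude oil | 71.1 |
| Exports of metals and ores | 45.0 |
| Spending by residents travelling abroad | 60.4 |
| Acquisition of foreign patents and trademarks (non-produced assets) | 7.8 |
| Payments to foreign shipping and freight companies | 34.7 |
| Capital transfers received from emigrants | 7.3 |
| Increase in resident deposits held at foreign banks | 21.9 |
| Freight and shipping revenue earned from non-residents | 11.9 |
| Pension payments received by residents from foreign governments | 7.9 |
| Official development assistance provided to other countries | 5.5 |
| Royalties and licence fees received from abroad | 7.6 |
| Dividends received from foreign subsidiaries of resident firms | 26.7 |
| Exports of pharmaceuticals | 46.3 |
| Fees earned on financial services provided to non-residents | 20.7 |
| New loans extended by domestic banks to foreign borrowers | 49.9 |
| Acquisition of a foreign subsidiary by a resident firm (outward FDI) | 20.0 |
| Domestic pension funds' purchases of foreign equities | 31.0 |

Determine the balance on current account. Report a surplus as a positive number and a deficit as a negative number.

Goods: 45.0 - 71.1 + 46.3 = 20.2
Services: -34.7 + 20.7 + 7.6 + 11.9 - 60.4 = -54.9
Primary income: 26.7
Secondary income: -5.5 + 7.9 = 2.4
Current account = 20.2 + (-54.9) + 26.7 + 2.4 = -5.6
(Excluded from the current account — capital account: acquisition of foreign patents and trademarks (non-produced assets) 7.8, capital transfers received from emigrants 7.3; financial account: increase in resident deposits held at foreign banks 21.9, new loans extended by domestic banks to foreign borrowers 49.9, acquisition of a foreign subsidiary by a resident firm (outward FDI) 20.0, domestic pension funds' purchases of foreign equities 31.0.)

-5.6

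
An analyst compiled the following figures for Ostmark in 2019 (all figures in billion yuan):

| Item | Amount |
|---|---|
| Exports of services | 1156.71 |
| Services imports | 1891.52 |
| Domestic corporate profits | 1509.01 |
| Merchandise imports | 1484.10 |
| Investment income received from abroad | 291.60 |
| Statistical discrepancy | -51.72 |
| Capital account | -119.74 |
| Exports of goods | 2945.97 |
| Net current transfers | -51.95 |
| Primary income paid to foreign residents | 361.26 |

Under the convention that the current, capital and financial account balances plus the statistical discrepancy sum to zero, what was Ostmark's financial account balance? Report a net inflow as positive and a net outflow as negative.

-433.99

Goods balance = 2945.97 - 1484.10 = 1461.87
Services balance = 1156.71 - 1891.52 = -734.81
Trade balance (goods + services) = 1461.87 + (-734.81) = 727.06
Net primary income = 291.60 - 361.26 = -69.66
Net secondary income = -51.95
Current account = 727.06 + (-69.66) + (-51.95) = 605.45
Financial account = -(605.45 + (-119.74) + (-51.72)) = -433.99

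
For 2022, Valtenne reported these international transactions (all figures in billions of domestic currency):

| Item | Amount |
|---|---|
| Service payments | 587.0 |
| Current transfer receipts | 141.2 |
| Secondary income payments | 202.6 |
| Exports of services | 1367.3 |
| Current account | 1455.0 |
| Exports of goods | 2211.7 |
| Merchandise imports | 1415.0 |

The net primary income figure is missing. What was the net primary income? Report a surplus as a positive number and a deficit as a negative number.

-60.6

Current account = goods balance + services balance + net primary income + net secondary income
Sum of the known components = 1515.6
Net primary income = CA - (known components) = 1455.0 - 1515.6 = -60.6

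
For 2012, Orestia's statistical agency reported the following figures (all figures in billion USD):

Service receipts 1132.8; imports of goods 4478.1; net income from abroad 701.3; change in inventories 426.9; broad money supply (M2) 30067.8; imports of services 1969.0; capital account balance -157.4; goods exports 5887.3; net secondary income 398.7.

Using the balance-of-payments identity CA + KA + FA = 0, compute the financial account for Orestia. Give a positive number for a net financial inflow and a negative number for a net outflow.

Goods balance = 5887.3 - 4478.1 = 1409.2
Services balance = 1132.8 - 1969.0 = -836.2
Trade balance (goods + services) = 1409.2 + (-836.2) = 573.0
Net primary income = 701.3
Net secondary income = 398.7
Current account = 573.0 + 701.3 + 398.7 = 1673.0
Financial account = -(1673.0 + (-157.4)) = -1515.6

-1515.6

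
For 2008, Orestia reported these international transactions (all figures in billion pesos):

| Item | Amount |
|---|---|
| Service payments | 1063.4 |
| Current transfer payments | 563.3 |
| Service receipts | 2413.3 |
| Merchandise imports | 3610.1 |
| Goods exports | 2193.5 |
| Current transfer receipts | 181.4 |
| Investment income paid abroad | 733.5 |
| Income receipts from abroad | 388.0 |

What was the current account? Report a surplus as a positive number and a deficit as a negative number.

Goods balance = 2193.5 - 3610.1 = -1416.6
Services balance = 2413.3 - 1063.4 = 1349.9
Trade balance (goods + services) = -1416.6 + 1349.9 = -66.7
Net primary income = 388.0 - 733.5 = -345.5
Net secondary income = 181.4 - 563.3 = -381.9
Current account = -66.7 + (-345.5) + (-381.9) = -794.1

-794.1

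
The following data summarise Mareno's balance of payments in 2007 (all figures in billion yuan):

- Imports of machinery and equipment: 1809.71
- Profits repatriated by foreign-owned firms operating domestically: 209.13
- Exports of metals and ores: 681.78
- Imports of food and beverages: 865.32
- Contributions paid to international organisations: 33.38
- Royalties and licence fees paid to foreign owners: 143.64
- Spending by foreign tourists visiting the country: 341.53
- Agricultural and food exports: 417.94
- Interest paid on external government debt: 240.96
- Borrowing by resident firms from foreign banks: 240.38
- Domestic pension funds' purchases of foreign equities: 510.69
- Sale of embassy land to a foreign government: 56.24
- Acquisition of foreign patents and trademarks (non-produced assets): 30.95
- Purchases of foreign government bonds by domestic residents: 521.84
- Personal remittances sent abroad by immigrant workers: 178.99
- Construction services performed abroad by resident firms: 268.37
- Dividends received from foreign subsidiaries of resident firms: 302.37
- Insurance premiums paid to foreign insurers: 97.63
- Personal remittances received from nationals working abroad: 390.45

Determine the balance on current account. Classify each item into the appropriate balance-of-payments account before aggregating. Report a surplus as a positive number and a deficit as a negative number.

Goods: -1809.71 + 417.94 + 681.78 - 865.32 = -1575.31
Services: 268.37 - 97.63 + 341.53 - 143.64 = 368.63
Primary income: -240.96 - 209.13 + 302.37 = -147.72
Secondary income: -33.38 + 390.45 - 178.99 = 178.08
Current account = (-1575.31) + 368.63 + (-147.72) + 178.08 = -1176.32
(Excluded from the current account — financial account: borrowing by resident firms from foreign banks 240.38, domestic pension funds' purchases of foreign equities 510.69, purchases of foreign government bonds by domestic residents 521.84; capital account: sale of embassy land to a foreign government 56.24, acquisition of foreign patents and trademarks (non-produced assets) 30.95.)

-1176.32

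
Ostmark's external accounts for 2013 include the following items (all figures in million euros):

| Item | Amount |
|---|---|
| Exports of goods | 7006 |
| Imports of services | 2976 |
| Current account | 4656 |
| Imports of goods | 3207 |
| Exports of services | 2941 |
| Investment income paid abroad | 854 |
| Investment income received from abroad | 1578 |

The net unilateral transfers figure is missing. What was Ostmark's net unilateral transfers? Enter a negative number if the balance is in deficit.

Current account = goods balance + services balance + net primary income + net secondary income
Sum of the known components = 4488
Net unilateral transfers = CA - (known components) = 4656 - 4488 = 168

168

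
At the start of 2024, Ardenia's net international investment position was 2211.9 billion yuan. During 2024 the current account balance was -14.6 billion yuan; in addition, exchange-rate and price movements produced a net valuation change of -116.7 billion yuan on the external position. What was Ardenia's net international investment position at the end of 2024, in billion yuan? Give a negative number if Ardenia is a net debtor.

2080.6

Change in NIIP = current account + net valuation change = -14.6 + (-116.7) = -131.3
End-of-year NIIP = 2211.9 + (-131.3) = 2080.6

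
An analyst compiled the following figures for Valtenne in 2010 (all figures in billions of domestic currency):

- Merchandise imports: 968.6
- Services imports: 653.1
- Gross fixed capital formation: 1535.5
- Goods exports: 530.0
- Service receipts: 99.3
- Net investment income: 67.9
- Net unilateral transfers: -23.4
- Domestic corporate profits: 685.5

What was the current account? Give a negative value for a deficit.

Goods balance = 530.0 - 968.6 = -438.6
Services balance = 99.3 - 653.1 = -553.8
Trade balance (goods + services) = -438.6 + (-553.8) = -992.4
Net primary income = 67.9
Net secondary income = -23.4
Current account = -992.4 + 67.9 + (-23.4) = -947.9

-947.9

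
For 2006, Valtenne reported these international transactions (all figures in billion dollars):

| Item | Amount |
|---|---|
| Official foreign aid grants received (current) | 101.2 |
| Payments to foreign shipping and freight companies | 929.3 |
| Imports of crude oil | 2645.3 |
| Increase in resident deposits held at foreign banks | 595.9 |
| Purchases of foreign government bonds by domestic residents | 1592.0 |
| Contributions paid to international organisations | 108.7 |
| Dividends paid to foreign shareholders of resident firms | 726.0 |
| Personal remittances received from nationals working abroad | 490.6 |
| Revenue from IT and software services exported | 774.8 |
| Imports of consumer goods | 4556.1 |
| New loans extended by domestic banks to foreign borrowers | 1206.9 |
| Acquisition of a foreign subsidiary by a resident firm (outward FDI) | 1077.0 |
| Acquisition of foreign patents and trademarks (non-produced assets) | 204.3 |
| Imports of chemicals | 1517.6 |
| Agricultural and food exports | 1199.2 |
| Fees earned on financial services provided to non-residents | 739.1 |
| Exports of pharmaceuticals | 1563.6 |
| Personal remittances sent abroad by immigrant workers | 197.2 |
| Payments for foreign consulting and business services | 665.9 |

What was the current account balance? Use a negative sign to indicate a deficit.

Goods: 1563.6 - 2645.3 - 4556.1 + 1199.2 - 1517.6 = -5956.2
Services: 739.1 - 929.3 + 774.8 - 665.9 = -81.3
Primary income: -726.0
Secondary income: -197.2 - 108.7 + 101.2 + 490.6 = 285.9
Current account = (-5956.2) + (-81.3) + (-726.0) + 285.9 = -6477.6
(Excluded from the current account — financial account: increase in resident deposits held at foreign banks 595.9, purchases of foreign government bonds by domestic residents 1592.0, new loans extended by domestic banks to foreign borrowers 1206.9, acquisition of a foreign subsidiary by a resident firm (outward FDI) 1077.0; capital account: acquisition of foreign patents and trademarks (non-produced assets) 204.3.)

-6477.6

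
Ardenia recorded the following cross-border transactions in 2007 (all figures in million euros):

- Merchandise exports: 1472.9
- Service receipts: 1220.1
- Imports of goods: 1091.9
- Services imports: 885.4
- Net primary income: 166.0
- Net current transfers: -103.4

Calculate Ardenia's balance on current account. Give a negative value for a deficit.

Goods balance = 1472.9 - 1091.9 = 381.0
Services balance = 1220.1 - 885.4 = 334.7
Trade balance (goods + services) = 381.0 + 334.7 = 715.7
Net primary income = 166.0
Net secondary income = -103.4
Current account = 715.7 + 166.0 + (-103.4) = 778.3

778.3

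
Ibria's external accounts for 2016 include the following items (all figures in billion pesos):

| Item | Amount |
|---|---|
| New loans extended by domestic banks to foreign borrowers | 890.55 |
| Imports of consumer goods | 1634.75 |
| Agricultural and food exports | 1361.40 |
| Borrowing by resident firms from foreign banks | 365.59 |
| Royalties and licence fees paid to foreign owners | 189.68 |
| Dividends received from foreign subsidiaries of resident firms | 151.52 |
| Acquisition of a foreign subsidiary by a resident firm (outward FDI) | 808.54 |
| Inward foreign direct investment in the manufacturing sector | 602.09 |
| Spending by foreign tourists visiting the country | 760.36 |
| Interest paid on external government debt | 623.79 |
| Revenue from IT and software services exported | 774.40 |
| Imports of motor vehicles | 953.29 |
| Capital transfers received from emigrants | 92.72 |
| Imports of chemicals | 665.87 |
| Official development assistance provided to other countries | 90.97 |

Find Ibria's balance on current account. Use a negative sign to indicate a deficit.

Goods: 1361.40 - 1634.75 - 953.29 - 665.87 = -1892.51
Services: -189.68 + 774.40 + 760.36 = 1345.08
Primary income: -623.79 + 151.52 = -472.27
Secondary income: -90.97
Current account = (-1892.51) + 1345.08 + (-472.27) + (-90.97) = -1110.67
(Excluded from the current account — financial account: new loans extended by domestic banks to foreign borrowers 890.55, borrowing by resident firms from foreign banks 365.59, acquisition of a foreign subsidiary by a resident firm (outward FDI) 808.54, inward foreign direct investment in the manufacturing sector 602.09; capital account: capital transfers received from emigrants 92.72.)

-1110.67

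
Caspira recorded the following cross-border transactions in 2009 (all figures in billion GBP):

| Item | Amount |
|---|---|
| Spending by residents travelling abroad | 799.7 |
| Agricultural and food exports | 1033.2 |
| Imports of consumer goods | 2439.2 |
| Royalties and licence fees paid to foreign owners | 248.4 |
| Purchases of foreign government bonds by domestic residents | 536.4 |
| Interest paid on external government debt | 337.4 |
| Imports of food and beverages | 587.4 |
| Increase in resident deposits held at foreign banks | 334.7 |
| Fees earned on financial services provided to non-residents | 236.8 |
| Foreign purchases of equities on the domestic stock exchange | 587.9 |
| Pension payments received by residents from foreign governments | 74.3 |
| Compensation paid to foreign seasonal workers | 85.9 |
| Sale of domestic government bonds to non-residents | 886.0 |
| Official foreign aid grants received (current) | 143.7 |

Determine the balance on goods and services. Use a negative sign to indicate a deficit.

Goods: 1033.2 - 587.4 - 2439.2 = -1993.4
Services: 236.8 - 799.7 - 248.4 = -811.3
Trade balance = -1993.4 + (-811.3) = -2804.7
(Excluded from the trade balance — financial account: purchases of foreign government bonds by domestic residents 536.4, increase in resident deposits held at foreign banks 334.7, foreign purchases of equities on the domestic stock exchange 587.9, sale of domestic government bonds to non-residents 886.0; primary income: interest paid on external government debt 337.4, compensation paid to foreign seasonal workers 85.9; secondary income: pension payments received by residents from foreign governments 74.3, official foreign aid grants received (current) 143.7.)

-2804.7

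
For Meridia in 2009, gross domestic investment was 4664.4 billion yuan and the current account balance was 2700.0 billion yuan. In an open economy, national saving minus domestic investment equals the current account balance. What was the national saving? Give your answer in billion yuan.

S = I + CA = 4664.4 + 2700.0 = 7364.4

7364.4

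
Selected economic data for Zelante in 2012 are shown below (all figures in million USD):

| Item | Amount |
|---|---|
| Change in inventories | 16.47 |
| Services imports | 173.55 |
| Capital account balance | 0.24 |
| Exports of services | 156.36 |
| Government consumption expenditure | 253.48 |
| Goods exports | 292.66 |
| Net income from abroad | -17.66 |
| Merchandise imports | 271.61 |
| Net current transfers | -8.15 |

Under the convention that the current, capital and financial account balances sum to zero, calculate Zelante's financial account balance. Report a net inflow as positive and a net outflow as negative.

21.71

Goods balance = 292.66 - 271.61 = 21.05
Services balance = 156.36 - 173.55 = -17.19
Trade balance (goods + services) = 21.05 + (-17.19) = 3.86
Net primary income = -17.66
Net secondary income = -8.15
Current account = 3.86 + (-17.66) + (-8.15) = -21.95
Financial account = -(-21.95 + 0.24) = 21.71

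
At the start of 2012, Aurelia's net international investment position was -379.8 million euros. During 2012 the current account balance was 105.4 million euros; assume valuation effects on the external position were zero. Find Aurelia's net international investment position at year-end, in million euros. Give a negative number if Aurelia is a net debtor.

With no valuation effects, change in NIIP = current account = 105.4
End-of-year NIIP = -379.8 + 105.4 = -274.4

-274.4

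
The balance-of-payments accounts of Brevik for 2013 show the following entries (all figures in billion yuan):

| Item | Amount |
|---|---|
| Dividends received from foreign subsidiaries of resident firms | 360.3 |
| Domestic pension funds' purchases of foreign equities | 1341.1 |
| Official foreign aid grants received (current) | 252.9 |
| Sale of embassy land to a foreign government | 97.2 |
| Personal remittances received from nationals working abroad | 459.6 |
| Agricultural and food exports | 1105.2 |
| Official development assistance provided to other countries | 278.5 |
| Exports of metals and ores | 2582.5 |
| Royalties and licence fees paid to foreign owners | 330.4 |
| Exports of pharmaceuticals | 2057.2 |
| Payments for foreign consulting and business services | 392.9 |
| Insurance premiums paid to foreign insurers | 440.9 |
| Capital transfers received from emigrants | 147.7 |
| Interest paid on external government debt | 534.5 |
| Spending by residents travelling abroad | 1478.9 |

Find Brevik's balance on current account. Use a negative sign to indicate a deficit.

3361.6

Goods: 2057.2 + 2582.5 + 1105.2 = 5744.9
Services: -330.4 - 392.9 - 1478.9 - 440.9 = -2643.1
Primary income: -534.5 + 360.3 = -174.2
Secondary income: -278.5 + 252.9 + 459.6 = 434.0
Current account = 5744.9 + (-2643.1) + (-174.2) + 434.0 = 3361.6
(Excluded from the current account — financial account: domestic pension funds' purchases of foreign equities 1341.1; capital account: sale of embassy land to a foreign government 97.2, capital transfers received from emigrants 147.7.)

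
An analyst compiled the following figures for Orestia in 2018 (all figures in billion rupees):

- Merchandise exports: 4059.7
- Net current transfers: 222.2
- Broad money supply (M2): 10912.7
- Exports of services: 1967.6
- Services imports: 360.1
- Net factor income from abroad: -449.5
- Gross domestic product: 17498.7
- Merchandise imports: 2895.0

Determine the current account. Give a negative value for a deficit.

Goods balance = 4059.7 - 2895.0 = 1164.7
Services balance = 1967.6 - 360.1 = 1607.5
Trade balance (goods + services) = 1164.7 + 1607.5 = 2772.2
Net primary income = -449.5
Net secondary income = 222.2
Current account = 2772.2 + (-449.5) + 222.2 = 2544.9

2544.9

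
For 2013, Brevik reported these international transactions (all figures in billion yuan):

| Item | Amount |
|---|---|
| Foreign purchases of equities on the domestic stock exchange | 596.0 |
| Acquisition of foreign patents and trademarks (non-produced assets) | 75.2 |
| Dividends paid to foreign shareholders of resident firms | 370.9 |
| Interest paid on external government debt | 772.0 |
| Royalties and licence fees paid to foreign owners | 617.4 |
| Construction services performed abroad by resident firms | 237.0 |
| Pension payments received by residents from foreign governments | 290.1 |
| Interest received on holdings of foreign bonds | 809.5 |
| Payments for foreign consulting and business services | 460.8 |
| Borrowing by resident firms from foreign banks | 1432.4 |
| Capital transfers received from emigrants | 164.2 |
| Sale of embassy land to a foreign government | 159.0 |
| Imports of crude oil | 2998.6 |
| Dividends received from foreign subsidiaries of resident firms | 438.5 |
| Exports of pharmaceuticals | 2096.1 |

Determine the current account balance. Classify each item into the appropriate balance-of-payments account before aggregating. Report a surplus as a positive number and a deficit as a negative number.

-1348.5

Goods: 2096.1 - 2998.6 = -902.5
Services: 237.0 - 460.8 - 617.4 = -841.2
Primary income: 809.5 + 438.5 - 772.0 - 370.9 = 105.1
Secondary income: 290.1
Current account = (-902.5) + (-841.2) + 105.1 + 290.1 = -1348.5
(Excluded from the current account — financial account: foreign purchases of equities on the domestic stock exchange 596.0, borrowing by resident firms from foreign banks 1432.4; capital account: acquisition of foreign patents and trademarks (non-produced assets) 75.2, capital transfers received from emigrants 164.2, sale of embassy land to a foreign government 159.0.)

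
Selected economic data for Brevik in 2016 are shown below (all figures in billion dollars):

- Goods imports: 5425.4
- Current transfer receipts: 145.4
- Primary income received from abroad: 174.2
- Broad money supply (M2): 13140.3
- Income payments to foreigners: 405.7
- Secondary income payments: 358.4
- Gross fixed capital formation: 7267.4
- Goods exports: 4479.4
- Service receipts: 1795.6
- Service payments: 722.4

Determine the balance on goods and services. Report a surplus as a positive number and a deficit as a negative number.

Goods balance = 4479.4 - 5425.4 = -946.0
Services balance = 1795.6 - 722.4 = 1073.2
Trade balance (goods + services) = -946.0 + 1073.2 = 127.2

127.2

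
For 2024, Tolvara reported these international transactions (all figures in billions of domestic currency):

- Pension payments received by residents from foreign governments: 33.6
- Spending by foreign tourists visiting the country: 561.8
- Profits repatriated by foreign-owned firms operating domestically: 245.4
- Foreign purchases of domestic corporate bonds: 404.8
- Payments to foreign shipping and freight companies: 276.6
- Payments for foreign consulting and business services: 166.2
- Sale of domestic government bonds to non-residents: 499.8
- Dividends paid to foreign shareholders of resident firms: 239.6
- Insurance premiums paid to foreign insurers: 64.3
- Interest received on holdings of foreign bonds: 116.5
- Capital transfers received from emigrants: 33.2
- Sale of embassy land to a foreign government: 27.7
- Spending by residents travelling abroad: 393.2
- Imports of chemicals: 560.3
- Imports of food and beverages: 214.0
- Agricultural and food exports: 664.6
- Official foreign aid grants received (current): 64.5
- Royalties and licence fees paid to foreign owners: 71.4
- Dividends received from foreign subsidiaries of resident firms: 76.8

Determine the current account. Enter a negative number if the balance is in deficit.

Goods: -214.0 + 664.6 - 560.3 = -109.7
Services: -71.4 - 393.2 + 561.8 - 166.2 - 276.6 - 64.3 = -409.9
Primary income: 76.8 - 245.4 - 239.6 + 116.5 = -291.7
Secondary income: 64.5 + 33.6 = 98.1
Current account = (-109.7) + (-409.9) + (-291.7) + 98.1 = -713.2
(Excluded from the current account — financial account: foreign purchases of domestic corporate bonds 404.8, sale of domestic government bonds to non-residents 499.8; capital account: capital transfers received from emigrants 33.2, sale of embassy land to a foreign government 27.7.)

-713.2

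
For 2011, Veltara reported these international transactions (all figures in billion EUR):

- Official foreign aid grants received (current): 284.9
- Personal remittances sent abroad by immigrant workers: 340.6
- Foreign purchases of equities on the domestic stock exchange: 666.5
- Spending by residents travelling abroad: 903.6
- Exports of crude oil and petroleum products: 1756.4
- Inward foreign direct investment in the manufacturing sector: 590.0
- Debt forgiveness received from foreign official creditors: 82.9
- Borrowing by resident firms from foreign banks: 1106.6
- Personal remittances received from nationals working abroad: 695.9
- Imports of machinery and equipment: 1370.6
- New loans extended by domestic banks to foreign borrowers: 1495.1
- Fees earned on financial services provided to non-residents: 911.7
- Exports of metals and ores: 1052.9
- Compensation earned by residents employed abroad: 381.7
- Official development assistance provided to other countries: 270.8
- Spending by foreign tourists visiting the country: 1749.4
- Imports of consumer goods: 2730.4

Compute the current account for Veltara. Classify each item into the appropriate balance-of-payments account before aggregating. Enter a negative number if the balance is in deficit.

1216.9

Goods: -2730.4 + 1052.9 - 1370.6 + 1756.4 = -1291.7
Services: 1749.4 + 911.7 - 903.6 = 1757.5
Primary income: 381.7
Secondary income: -270.8 + 284.9 + 695.9 - 340.6 = 369.4
Current account = (-1291.7) + 1757.5 + 381.7 + 369.4 = 1216.9
(Excluded from the current account — financial account: foreign purchases of equities on the domestic stock exchange 666.5, inward foreign direct investment in the manufacturing sector 590.0, borrowing by resident firms from foreign banks 1106.6, new loans extended by domestic banks to foreign borrowers 1495.1; capital account: debt forgiveness received from foreign official creditors 82.9.)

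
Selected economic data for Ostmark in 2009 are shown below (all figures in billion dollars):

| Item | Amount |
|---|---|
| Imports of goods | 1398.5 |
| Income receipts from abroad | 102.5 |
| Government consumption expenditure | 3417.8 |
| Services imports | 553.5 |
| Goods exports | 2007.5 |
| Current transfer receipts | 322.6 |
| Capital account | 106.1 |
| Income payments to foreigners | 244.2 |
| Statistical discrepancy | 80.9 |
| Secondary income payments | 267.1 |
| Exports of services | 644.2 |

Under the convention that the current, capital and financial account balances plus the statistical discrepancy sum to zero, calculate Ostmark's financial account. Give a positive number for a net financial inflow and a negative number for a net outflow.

-800.5

Goods balance = 2007.5 - 1398.5 = 609.0
Services balance = 644.2 - 553.5 = 90.7
Trade balance (goods + services) = 609.0 + 90.7 = 699.7
Net primary income = 102.5 - 244.2 = -141.7
Net secondary income = 322.6 - 267.1 = 55.5
Current account = 699.7 + (-141.7) + 55.5 = 613.5
Financial account = -(613.5 + 106.1 + 80.9) = -800.5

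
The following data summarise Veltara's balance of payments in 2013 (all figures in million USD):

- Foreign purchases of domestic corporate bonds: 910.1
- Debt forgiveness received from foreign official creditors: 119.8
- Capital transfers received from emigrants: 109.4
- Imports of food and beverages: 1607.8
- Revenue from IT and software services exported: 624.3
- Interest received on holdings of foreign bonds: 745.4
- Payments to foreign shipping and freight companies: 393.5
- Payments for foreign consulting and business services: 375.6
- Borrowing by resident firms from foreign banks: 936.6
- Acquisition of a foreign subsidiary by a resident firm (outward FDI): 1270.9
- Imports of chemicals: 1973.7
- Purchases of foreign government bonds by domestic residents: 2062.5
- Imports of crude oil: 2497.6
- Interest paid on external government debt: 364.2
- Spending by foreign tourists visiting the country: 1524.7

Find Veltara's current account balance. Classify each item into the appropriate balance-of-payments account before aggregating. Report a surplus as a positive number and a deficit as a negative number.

Goods: -2497.6 - 1973.7 - 1607.8 = -6079.1
Services: 1524.7 + 624.3 - 393.5 - 375.6 = 1379.9
Primary income: -364.2 + 745.4 = 381.2
Current account = (-6079.1) + 1379.9 + 381.2 = -4318.0
(Excluded from the current account — financial account: foreign purchases of domestic corporate bonds 910.1, borrowing by resident firms from foreign banks 936.6, acquisition of a foreign subsidiary by a resident firm (outward FDI) 1270.9, purchases of foreign government bonds by domestic residents 2062.5; capital account: debt forgiveness received from foreign official creditors 119.8, capital transfers received from emigrants 109.4.)

-4318.0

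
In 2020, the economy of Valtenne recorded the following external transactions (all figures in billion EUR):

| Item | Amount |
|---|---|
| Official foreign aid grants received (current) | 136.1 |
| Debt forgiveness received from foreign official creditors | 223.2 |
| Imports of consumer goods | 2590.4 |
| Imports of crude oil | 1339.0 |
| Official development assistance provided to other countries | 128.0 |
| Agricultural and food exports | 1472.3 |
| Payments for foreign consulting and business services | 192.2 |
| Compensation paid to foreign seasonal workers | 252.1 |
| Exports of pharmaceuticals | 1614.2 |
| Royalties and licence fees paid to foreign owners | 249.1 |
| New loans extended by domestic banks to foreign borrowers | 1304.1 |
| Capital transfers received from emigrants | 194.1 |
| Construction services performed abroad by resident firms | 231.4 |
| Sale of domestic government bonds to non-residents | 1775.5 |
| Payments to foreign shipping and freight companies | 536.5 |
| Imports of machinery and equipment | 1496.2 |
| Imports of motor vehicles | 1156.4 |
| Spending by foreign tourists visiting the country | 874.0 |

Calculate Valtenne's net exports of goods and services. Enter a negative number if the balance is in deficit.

-3367.9

Goods: 1614.2 + 1472.3 - 2590.4 - 1496.2 - 1339.0 - 1156.4 = -3495.5
Services: -192.2 - 536.5 - 249.1 + 231.4 + 874.0 = 127.6
Trade balance = -3495.5 + 127.6 = -3367.9
(Excluded from the trade balance — secondary income: official foreign aid grants received (current) 136.1, official development assistance provided to other countries 128.0; capital account: debt forgiveness received from foreign official creditors 223.2, capital transfers received from emigrants 194.1; primary income: compensation paid to foreign seasonal workers 252.1; financial account: new loans extended by domestic banks to foreign borrowers 1304.1, sale of domestic government bonds to non-residents 1775.5.)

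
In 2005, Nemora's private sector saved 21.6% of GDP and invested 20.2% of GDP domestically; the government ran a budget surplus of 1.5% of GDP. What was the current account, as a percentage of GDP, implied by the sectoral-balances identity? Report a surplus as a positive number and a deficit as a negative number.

2.9

By the sectoral-balances identity, CA = (S_private - I) + (T - G).
Private balance = 21.6 - 20.2 = 1.4
Government balance (T - G) = 1.5
CA = 1.4 + 1.5 = 2.9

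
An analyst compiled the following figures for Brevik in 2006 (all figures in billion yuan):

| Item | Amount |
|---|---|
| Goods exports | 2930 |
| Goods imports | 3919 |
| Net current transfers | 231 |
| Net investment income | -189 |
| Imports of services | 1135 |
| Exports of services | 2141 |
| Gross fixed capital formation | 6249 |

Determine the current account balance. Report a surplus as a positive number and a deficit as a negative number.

Goods balance = 2930 - 3919 = -989
Services balance = 2141 - 1135 = 1006
Trade balance (goods + services) = -989 + 1006 = 17
Net primary income = -189
Net secondary income = 231
Current account = 17 + (-189) + 231 = 59

59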